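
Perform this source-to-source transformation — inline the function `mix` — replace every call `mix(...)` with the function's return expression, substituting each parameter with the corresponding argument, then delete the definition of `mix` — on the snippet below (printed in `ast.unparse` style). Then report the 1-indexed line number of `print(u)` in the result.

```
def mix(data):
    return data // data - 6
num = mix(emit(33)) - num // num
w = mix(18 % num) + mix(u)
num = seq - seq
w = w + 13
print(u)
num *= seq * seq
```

Transformed code:
num = emit(33) // emit(33) - 6 - num // num
w = 18 % num // (18 % num) - 6 + (u // u - 6)
num = seq - seq
w = w + 13
print(u)
num *= seq * seq

5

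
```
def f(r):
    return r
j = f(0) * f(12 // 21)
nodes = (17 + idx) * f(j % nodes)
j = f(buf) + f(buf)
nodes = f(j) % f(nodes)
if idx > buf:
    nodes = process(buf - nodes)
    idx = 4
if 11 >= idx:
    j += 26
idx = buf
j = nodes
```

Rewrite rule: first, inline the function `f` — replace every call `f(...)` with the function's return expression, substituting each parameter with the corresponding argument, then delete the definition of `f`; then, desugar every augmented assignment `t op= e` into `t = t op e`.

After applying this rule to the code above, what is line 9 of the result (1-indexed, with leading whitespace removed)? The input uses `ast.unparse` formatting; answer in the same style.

Transformed code:
j = 0 * (12 // 21)
nodes = (17 + idx) * (j % nodes)
j = buf + buf
nodes = j % nodes
if idx > buf:
    nodes = process(buf - nodes)
    idx = 4
if 11 >= idx:
    j = j + 26
idx = buf
j = nodes

j = j + 26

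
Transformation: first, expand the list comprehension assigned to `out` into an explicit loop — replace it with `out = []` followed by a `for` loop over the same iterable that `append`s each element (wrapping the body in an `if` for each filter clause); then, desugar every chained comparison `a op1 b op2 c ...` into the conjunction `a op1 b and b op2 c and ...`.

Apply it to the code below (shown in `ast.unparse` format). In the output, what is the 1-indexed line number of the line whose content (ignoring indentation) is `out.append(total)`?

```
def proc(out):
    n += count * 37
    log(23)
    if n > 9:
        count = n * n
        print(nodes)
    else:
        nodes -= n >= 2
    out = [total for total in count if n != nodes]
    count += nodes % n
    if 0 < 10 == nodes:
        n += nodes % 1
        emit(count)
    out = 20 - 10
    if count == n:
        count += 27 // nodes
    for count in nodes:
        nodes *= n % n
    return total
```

Transformed code:
def proc(out):
    n += count * 37
    log(23)
    if n > 9:
        count = n * n
        print(nodes)
    else:
        nodes -= n >= 2
    out = []
    for total in count:
        if n != nodes:
            out.append(total)
    count += nodes % n
    if 0 < 10 and 10 == nodes:
        n += nodes % 1
        emit(count)
    out = 20 - 10
    if count == n:
        count += 27 // nodes
    for count in nodes:
        nodes *= n % n
    return total

12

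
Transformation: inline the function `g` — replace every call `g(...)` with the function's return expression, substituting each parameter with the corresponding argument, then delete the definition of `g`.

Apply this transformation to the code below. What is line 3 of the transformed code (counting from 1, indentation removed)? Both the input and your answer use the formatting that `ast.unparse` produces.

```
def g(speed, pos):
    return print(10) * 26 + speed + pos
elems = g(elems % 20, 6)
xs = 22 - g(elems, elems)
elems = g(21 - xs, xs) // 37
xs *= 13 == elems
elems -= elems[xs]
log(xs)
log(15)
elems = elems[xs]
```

elems = (print(10) * 26 + (21 - xs) + xs) // 37

Transformed code:
elems = print(10) * 26 + elems % 20 + 6
xs = 22 - (print(10) * 26 + elems + elems)
elems = (print(10) * 26 + (21 - xs) + xs) // 37
xs *= 13 == elems
elems -= elems[xs]
log(xs)
log(15)
elems = elems[xs]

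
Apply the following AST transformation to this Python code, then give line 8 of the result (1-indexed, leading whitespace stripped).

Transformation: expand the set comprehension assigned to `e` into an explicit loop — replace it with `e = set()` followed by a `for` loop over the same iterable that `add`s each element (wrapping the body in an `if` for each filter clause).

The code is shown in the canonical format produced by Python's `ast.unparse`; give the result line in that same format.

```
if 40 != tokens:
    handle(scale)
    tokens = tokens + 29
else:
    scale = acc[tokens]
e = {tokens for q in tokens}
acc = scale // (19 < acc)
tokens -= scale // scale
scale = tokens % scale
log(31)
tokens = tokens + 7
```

Transformed code:
if 40 != tokens:
    handle(scale)
    tokens = tokens + 29
else:
    scale = acc[tokens]
e = set()
for q in tokens:
    e.add(tokens)
acc = scale // (19 < acc)
tokens -= scale // scale
scale = tokens % scale
log(31)
tokens = tokens + 7

e.add(tokens)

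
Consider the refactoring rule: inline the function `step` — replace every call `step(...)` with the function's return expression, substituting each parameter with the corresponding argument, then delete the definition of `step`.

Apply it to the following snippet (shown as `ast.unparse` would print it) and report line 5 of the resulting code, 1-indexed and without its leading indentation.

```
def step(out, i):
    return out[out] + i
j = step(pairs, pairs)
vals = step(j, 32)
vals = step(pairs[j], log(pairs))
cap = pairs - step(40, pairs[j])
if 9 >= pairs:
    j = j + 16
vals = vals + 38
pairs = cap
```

if 9 >= pairs:

Transformed code:
j = pairs[pairs] + pairs
vals = j[j] + 32
vals = pairs[j][pairs[j]] + log(pairs)
cap = pairs - (40[40] + pairs[j])
if 9 >= pairs:
    j = j + 16
vals = vals + 38
pairs = cap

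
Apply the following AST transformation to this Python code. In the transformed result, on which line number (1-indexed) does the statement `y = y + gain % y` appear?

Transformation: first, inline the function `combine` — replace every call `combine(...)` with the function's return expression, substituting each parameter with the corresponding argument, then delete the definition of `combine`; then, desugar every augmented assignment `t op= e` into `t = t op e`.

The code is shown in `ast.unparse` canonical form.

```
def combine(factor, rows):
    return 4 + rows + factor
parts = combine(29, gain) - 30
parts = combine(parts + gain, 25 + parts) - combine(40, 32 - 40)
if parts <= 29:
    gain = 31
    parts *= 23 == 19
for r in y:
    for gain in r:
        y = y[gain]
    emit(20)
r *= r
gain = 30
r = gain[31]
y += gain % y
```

13

Transformed code:
parts = 4 + gain + 29 - 30
parts = 4 + (25 + parts) + (parts + gain) - (4 + (32 - 40) + 40)
if parts <= 29:
    gain = 31
    parts = parts * (23 == 19)
for r in y:
    for gain in r:
        y = y[gain]
    emit(20)
r = r * r
gain = 30
r = gain[31]
y = y + gain % y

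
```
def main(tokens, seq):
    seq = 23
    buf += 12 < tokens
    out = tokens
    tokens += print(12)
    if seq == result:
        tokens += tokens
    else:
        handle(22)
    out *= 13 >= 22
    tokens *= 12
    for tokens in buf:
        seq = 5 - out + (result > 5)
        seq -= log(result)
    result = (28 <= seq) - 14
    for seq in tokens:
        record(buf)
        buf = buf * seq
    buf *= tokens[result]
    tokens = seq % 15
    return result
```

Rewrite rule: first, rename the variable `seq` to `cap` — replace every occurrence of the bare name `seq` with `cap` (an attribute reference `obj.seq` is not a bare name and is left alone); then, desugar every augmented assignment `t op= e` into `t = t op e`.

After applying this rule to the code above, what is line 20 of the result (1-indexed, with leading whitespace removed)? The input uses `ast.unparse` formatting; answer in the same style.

tokens = cap % 15

Transformed code:
def main(tokens, cap):
    cap = 23
    buf = buf + (12 < tokens)
    out = tokens
    tokens = tokens + print(12)
    if cap == result:
        tokens = tokens + tokens
    else:
        handle(22)
    out = out * (13 >= 22)
    tokens = tokens * 12
    for tokens in buf:
        cap = 5 - out + (result > 5)
        cap = cap - log(result)
    result = (28 <= cap) - 14
    for cap in tokens:
        record(buf)
        buf = buf * cap
    buf = buf * tokens[result]
    tokens = cap % 15
    return result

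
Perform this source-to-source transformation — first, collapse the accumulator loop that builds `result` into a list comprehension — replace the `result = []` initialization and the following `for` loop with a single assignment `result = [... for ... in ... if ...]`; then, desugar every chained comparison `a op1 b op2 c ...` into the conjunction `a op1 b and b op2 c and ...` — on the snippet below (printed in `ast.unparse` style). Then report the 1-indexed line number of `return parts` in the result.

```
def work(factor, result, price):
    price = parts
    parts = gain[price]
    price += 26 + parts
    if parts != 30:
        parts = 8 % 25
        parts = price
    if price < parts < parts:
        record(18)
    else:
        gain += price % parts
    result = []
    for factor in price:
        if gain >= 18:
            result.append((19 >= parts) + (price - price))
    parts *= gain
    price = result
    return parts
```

Transformed code:
def work(factor, result, price):
    price = parts
    parts = gain[price]
    price += 26 + parts
    if parts != 30:
        parts = 8 % 25
        parts = price
    if price < parts and parts < parts:
        record(18)
    else:
        gain += price % parts
    result = [(19 >= parts) + (price - price) for factor in price if gain >= 18]
    parts *= gain
    price = result
    return parts

15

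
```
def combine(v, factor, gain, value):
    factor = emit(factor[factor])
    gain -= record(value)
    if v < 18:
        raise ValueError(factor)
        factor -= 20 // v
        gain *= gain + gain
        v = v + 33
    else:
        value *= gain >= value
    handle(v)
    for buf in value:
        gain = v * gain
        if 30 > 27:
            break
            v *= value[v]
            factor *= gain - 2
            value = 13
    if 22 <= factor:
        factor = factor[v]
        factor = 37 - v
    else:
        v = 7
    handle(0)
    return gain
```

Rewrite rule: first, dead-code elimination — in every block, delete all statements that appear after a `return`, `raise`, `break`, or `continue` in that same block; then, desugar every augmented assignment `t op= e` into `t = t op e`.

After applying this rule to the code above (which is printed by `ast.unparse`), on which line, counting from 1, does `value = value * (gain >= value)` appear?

Transformed code:
def combine(v, factor, gain, value):
    factor = emit(factor[factor])
    gain = gain - record(value)
    if v < 18:
        raise ValueError(factor)
    else:
        value = value * (gain >= value)
    handle(v)
    for buf in value:
        gain = v * gain
        if 30 > 27:
            break
    if 22 <= factor:
        factor = factor[v]
        factor = 37 - v
    else:
        v = 7
    handle(0)
    return gain

7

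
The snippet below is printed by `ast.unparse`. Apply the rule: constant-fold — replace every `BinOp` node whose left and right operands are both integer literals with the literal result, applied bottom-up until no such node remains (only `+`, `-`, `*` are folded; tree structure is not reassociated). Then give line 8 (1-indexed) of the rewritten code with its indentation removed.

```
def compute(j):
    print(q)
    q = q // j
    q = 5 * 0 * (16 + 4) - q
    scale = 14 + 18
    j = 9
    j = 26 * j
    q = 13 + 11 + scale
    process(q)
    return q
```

Transformed code:
def compute(j):
    print(q)
    q = q // j
    q = 0 - q
    scale = 32
    j = 9
    j = 26 * j
    q = 24 + scale
    process(q)
    return q

q = 24 + scale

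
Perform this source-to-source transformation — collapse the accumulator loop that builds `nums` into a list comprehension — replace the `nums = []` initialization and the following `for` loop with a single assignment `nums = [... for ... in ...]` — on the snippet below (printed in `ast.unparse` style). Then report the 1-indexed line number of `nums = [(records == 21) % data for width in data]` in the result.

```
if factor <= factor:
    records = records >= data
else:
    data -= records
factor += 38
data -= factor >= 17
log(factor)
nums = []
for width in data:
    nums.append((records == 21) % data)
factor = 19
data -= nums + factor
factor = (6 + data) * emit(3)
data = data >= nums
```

8

Transformed code:
if factor <= factor:
    records = records >= data
else:
    data -= records
factor += 38
data -= factor >= 17
log(factor)
nums = [(records == 21) % data for width in data]
factor = 19
data -= nums + factor
factor = (6 + data) * emit(3)
data = data >= nums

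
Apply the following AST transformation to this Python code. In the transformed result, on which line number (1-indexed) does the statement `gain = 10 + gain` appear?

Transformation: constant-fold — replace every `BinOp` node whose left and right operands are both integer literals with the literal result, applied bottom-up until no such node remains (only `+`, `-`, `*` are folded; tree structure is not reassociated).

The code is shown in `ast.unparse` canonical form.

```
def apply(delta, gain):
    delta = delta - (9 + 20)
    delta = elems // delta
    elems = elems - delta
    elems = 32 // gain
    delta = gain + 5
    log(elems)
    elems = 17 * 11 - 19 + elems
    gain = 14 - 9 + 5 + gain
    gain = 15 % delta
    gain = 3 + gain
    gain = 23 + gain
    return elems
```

9

Transformed code:
def apply(delta, gain):
    delta = delta - 29
    delta = elems // delta
    elems = elems - delta
    elems = 32 // gain
    delta = gain + 5
    log(elems)
    elems = 168 + elems
    gain = 10 + gain
    gain = 15 % delta
    gain = 3 + gain
    gain = 23 + gain
    return elems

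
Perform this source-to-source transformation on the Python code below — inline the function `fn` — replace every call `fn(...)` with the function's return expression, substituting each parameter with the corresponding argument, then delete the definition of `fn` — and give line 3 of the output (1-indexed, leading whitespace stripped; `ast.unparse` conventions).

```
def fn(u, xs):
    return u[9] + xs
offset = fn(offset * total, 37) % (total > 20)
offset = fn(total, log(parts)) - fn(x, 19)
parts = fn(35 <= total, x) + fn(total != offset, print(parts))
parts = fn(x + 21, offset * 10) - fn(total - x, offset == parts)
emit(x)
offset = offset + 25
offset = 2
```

Transformed code:
offset = ((offset * total)[9] + 37) % (total > 20)
offset = total[9] + log(parts) - (x[9] + 19)
parts = (35 <= total)[9] + x + ((total != offset)[9] + print(parts))
parts = (x + 21)[9] + offset * 10 - ((total - x)[9] + (offset == parts))
emit(x)
offset = offset + 25
offset = 2

parts = (35 <= total)[9] + x + ((total != offset)[9] + print(parts))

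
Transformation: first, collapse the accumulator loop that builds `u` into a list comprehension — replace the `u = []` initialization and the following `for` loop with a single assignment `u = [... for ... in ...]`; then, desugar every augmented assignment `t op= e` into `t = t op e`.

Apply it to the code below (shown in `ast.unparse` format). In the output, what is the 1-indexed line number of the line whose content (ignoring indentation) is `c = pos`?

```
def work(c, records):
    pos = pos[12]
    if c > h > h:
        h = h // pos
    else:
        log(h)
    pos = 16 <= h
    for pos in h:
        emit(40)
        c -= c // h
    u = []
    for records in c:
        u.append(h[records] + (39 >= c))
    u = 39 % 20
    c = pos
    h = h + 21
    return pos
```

13

Transformed code:
def work(c, records):
    pos = pos[12]
    if c > h > h:
        h = h // pos
    else:
        log(h)
    pos = 16 <= h
    for pos in h:
        emit(40)
        c = c - c // h
    u = [h[records] + (39 >= c) for records in c]
    u = 39 % 20
    c = pos
    h = h + 21
    return pos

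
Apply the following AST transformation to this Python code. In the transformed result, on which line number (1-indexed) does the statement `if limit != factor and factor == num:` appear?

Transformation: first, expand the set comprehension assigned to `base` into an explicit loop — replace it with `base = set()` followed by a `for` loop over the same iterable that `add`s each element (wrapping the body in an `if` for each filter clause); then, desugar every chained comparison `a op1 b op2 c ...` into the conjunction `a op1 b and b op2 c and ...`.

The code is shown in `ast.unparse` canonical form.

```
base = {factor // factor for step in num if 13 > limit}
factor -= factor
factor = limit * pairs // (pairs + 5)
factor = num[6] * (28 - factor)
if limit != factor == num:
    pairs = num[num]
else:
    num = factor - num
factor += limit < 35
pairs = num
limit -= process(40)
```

Transformed code:
base = set()
for step in num:
    if 13 > limit:
        base.add(factor // factor)
factor -= factor
factor = limit * pairs // (pairs + 5)
factor = num[6] * (28 - factor)
if limit != factor and factor == num:
    pairs = num[num]
else:
    num = factor - num
factor += limit < 35
pairs = num
limit -= process(40)

8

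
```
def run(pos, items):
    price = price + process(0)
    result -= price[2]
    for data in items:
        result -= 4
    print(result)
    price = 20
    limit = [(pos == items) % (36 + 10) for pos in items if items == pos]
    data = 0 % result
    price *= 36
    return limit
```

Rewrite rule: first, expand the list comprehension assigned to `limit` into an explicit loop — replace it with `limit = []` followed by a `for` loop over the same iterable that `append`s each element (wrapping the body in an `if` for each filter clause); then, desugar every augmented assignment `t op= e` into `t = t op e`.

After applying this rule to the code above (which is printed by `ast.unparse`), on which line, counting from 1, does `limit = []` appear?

Transformed code:
def run(pos, items):
    price = price + process(0)
    result = result - price[2]
    for data in items:
        result = result - 4
    print(result)
    price = 20
    limit = []
    for pos in items:
        if items == pos:
            limit.append((pos == items) % (36 + 10))
    data = 0 % result
    price = price * 36
    return limit

8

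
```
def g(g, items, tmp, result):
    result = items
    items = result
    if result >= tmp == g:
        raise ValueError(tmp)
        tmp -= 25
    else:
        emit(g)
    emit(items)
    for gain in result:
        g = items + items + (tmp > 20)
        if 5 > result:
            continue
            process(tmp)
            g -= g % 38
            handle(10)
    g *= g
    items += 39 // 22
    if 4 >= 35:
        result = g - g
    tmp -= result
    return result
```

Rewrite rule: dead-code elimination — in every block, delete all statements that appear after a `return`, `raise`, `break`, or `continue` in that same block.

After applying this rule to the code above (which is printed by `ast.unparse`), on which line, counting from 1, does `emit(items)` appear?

8

Transformed code:
def g(g, items, tmp, result):
    result = items
    items = result
    if result >= tmp == g:
        raise ValueError(tmp)
    else:
        emit(g)
    emit(items)
    for gain in result:
        g = items + items + (tmp > 20)
        if 5 > result:
            continue
    g *= g
    items += 39 // 22
    if 4 >= 35:
        result = g - g
    tmp -= result
    return result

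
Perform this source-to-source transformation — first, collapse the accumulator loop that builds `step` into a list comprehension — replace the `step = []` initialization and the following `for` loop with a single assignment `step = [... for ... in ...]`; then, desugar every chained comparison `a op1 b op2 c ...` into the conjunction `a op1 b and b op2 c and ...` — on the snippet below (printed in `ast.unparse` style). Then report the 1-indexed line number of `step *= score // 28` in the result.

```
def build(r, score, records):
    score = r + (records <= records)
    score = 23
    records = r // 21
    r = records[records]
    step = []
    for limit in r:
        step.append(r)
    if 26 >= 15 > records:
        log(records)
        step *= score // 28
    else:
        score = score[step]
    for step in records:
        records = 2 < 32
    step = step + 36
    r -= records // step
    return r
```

Transformed code:
def build(r, score, records):
    score = r + (records <= records)
    score = 23
    records = r // 21
    r = records[records]
    step = [r for limit in r]
    if 26 >= 15 and 15 > records:
        log(records)
        step *= score // 28
    else:
        score = score[step]
    for step in records:
        records = 2 < 32
    step = step + 36
    r -= records // step
    return r

9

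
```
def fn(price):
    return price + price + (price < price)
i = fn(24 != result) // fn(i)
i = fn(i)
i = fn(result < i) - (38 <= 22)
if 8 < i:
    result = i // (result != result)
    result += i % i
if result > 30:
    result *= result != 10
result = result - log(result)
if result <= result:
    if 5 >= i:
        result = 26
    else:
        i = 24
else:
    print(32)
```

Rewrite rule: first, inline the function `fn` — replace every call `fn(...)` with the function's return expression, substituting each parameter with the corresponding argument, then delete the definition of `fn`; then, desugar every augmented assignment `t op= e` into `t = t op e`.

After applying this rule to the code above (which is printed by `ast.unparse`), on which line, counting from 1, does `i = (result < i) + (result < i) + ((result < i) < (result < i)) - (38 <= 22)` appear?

Transformed code:
i = ((24 != result) + (24 != result) + ((24 != result) < (24 != result))) // (i + i + (i < i))
i = i + i + (i < i)
i = (result < i) + (result < i) + ((result < i) < (result < i)) - (38 <= 22)
if 8 < i:
    result = i // (result != result)
    result = result + i % i
if result > 30:
    result = result * (result != 10)
result = result - log(result)
if result <= result:
    if 5 >= i:
        result = 26
    else:
        i = 24
else:
    print(32)

3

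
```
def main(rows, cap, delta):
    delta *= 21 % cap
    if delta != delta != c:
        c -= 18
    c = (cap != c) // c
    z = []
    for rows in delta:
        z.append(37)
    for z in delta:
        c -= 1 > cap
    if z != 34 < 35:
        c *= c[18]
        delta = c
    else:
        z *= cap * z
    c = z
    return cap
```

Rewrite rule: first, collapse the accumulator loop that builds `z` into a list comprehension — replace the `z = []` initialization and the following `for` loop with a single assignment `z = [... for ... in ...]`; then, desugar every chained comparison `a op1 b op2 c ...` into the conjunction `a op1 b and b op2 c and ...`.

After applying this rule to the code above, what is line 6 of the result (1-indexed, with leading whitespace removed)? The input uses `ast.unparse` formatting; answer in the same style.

z = [37 for rows in delta]

Transformed code:
def main(rows, cap, delta):
    delta *= 21 % cap
    if delta != delta and delta != c:
        c -= 18
    c = (cap != c) // c
    z = [37 for rows in delta]
    for z in delta:
        c -= 1 > cap
    if z != 34 and 34 < 35:
        c *= c[18]
        delta = c
    else:
        z *= cap * z
    c = z
    return cap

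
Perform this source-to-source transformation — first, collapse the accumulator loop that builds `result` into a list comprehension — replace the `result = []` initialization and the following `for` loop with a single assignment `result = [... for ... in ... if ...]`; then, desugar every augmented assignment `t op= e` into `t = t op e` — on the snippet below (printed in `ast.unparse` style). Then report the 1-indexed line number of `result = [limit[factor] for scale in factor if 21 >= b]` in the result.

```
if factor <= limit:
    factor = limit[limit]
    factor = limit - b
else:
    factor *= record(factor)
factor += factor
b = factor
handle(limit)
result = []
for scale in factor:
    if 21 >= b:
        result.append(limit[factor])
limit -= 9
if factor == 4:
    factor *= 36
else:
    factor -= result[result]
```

Transformed code:
if factor <= limit:
    factor = limit[limit]
    factor = limit - b
else:
    factor = factor * record(factor)
factor = factor + factor
b = factor
handle(limit)
result = [limit[factor] for scale in factor if 21 >= b]
limit = limit - 9
if factor == 4:
    factor = factor * 36
else:
    factor = factor - result[result]

9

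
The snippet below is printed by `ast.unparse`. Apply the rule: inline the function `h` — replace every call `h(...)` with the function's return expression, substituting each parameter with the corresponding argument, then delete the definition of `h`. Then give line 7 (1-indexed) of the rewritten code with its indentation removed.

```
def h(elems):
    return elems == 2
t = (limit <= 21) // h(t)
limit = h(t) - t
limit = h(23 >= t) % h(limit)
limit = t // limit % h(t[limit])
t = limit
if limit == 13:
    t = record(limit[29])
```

t = record(limit[29])

Transformed code:
t = (limit <= 21) // (t == 2)
limit = (t == 2) - t
limit = ((23 >= t) == 2) % (limit == 2)
limit = t // limit % (t[limit] == 2)
t = limit
if limit == 13:
    t = record(limit[29])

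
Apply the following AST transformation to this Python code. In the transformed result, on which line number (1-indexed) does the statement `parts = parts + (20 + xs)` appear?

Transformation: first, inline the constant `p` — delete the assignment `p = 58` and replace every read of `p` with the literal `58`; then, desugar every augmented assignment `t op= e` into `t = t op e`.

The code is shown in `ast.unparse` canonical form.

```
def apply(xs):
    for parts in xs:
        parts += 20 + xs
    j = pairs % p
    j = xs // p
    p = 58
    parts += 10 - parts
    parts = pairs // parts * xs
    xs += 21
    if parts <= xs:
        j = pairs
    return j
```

Transformed code:
def apply(xs):
    for parts in xs:
        parts = parts + (20 + xs)
    j = pairs % 58
    j = xs // 58
    parts = parts + (10 - parts)
    parts = pairs // parts * xs
    xs = xs + 21
    if parts <= xs:
        j = pairs
    return j

3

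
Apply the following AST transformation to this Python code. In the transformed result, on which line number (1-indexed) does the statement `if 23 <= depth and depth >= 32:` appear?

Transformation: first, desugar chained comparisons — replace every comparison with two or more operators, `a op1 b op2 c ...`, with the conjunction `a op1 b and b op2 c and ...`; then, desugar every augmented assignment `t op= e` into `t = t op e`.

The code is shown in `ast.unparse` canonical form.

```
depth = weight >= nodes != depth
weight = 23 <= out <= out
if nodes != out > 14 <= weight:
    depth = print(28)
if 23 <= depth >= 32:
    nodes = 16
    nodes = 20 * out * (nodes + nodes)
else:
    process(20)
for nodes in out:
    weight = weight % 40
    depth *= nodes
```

5

Transformed code:
depth = weight >= nodes and nodes != depth
weight = 23 <= out and out <= out
if nodes != out and out > 14 and (14 <= weight):
    depth = print(28)
if 23 <= depth and depth >= 32:
    nodes = 16
    nodes = 20 * out * (nodes + nodes)
else:
    process(20)
for nodes in out:
    weight = weight % 40
    depth = depth * nodes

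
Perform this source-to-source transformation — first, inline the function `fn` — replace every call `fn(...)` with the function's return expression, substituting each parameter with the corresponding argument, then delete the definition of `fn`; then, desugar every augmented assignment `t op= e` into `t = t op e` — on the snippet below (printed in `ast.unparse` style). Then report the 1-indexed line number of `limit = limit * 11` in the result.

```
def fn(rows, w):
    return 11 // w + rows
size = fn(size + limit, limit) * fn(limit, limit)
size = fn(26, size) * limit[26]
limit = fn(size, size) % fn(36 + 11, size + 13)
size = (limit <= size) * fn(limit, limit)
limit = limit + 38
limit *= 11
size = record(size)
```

Transformed code:
size = (11 // limit + (size + limit)) * (11 // limit + limit)
size = (11 // size + 26) * limit[26]
limit = (11 // size + size) % (11 // (size + 13) + (36 + 11))
size = (limit <= size) * (11 // limit + limit)
limit = limit + 38
limit = limit * 11
size = record(size)

6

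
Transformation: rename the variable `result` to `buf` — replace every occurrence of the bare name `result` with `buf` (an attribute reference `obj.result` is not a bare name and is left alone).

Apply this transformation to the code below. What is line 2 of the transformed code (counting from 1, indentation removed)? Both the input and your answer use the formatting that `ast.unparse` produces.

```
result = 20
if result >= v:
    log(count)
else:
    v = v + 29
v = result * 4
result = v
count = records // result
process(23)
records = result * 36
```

if buf >= v:

Transformed code:
buf = 20
if buf >= v:
    log(count)
else:
    v = v + 29
v = buf * 4
buf = v
count = records // buf
process(23)
records = buf * 36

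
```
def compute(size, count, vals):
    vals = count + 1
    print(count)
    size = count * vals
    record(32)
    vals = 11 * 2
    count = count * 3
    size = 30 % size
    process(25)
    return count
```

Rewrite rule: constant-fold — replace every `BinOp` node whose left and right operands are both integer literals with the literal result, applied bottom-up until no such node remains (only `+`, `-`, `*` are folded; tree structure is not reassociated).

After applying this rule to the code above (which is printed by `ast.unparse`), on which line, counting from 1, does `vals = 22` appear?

6

Transformed code:
def compute(size, count, vals):
    vals = count + 1
    print(count)
    size = count * vals
    record(32)
    vals = 22
    count = count * 3
    size = 30 % size
    process(25)
    return count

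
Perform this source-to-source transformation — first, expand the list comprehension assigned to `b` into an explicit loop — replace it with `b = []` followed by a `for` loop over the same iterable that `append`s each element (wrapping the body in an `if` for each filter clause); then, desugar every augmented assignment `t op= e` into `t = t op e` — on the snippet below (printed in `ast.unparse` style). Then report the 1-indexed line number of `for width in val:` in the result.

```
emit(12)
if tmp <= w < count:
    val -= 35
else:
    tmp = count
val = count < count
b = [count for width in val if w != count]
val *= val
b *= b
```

8

Transformed code:
emit(12)
if tmp <= w < count:
    val = val - 35
else:
    tmp = count
val = count < count
b = []
for width in val:
    if w != count:
        b.append(count)
val = val * val
b = b * b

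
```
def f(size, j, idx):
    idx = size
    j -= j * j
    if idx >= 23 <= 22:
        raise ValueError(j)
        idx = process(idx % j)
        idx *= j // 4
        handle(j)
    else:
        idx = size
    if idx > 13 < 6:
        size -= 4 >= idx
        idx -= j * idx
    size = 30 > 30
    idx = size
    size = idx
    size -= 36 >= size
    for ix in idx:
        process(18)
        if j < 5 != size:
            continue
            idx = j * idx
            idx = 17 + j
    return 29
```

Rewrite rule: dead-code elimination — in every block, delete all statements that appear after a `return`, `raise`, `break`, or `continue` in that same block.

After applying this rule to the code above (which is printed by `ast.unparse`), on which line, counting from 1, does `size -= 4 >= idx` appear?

Transformed code:
def f(size, j, idx):
    idx = size
    j -= j * j
    if idx >= 23 <= 22:
        raise ValueError(j)
    else:
        idx = size
    if idx > 13 < 6:
        size -= 4 >= idx
        idx -= j * idx
    size = 30 > 30
    idx = size
    size = idx
    size -= 36 >= size
    for ix in idx:
        process(18)
        if j < 5 != size:
            continue
    return 29

9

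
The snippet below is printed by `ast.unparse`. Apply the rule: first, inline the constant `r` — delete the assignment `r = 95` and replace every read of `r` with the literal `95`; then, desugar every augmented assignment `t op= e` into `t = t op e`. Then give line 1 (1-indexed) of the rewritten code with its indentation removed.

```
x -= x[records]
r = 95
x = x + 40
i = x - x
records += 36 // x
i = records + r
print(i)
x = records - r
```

Transformed code:
x = x - x[records]
x = x + 40
i = x - x
records = records + 36 // x
i = records + 95
print(i)
x = records - 95

x = x - x[records]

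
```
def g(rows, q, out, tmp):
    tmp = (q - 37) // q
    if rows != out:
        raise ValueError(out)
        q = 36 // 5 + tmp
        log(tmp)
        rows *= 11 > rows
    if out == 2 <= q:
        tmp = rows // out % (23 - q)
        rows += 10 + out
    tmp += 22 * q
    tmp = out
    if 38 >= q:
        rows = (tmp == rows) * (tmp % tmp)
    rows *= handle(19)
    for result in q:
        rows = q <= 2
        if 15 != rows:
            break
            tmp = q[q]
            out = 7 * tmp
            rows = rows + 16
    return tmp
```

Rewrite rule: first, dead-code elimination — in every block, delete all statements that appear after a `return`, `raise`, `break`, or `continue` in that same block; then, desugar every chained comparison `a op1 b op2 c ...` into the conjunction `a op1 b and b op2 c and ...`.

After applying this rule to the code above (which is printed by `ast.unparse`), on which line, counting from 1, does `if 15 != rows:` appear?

Transformed code:
def g(rows, q, out, tmp):
    tmp = (q - 37) // q
    if rows != out:
        raise ValueError(out)
    if out == 2 and 2 <= q:
        tmp = rows // out % (23 - q)
        rows += 10 + out
    tmp += 22 * q
    tmp = out
    if 38 >= q:
        rows = (tmp == rows) * (tmp % tmp)
    rows *= handle(19)
    for result in q:
        rows = q <= 2
        if 15 != rows:
            break
    return tmp

15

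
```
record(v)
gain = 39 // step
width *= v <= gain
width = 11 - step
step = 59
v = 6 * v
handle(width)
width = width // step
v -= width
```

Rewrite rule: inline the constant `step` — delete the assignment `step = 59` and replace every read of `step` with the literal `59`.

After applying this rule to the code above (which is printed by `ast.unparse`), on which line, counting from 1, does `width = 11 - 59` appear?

4

Transformed code:
record(v)
gain = 39 // 59
width *= v <= gain
width = 11 - 59
v = 6 * v
handle(width)
width = width // 59
v -= width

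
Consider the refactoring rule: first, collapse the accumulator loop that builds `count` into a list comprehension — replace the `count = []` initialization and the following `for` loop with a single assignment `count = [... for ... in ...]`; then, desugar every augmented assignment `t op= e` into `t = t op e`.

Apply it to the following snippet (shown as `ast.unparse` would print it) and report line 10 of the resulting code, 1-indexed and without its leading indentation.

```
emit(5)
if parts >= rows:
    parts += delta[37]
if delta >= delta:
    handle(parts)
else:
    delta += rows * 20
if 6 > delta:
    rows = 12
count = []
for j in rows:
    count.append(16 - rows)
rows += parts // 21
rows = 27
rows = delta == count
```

count = [16 - rows for j in rows]

Transformed code:
emit(5)
if parts >= rows:
    parts = parts + delta[37]
if delta >= delta:
    handle(parts)
else:
    delta = delta + rows * 20
if 6 > delta:
    rows = 12
count = [16 - rows for j in rows]
rows = rows + parts // 21
rows = 27
rows = delta == count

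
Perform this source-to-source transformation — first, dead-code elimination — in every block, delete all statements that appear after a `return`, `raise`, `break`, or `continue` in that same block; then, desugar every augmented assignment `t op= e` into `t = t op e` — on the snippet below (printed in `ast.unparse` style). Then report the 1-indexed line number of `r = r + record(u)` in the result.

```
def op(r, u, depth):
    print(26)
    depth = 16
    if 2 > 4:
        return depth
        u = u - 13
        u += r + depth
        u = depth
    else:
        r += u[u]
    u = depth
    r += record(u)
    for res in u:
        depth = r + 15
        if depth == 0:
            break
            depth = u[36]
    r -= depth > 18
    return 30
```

9

Transformed code:
def op(r, u, depth):
    print(26)
    depth = 16
    if 2 > 4:
        return depth
    else:
        r = r + u[u]
    u = depth
    r = r + record(u)
    for res in u:
        depth = r + 15
        if depth == 0:
            break
    r = r - (depth > 18)
    return 30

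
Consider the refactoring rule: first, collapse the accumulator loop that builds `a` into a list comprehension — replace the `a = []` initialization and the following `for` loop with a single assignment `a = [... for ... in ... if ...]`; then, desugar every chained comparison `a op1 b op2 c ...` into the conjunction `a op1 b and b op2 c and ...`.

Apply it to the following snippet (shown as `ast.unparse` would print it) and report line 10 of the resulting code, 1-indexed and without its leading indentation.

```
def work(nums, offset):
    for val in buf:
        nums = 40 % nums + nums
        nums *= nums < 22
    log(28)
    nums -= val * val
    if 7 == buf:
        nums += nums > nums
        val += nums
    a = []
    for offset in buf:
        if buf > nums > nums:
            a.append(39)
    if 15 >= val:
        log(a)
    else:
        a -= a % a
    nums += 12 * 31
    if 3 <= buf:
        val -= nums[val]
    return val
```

a = [39 for offset in buf if buf > nums and nums > nums]

Transformed code:
def work(nums, offset):
    for val in buf:
        nums = 40 % nums + nums
        nums *= nums < 22
    log(28)
    nums -= val * val
    if 7 == buf:
        nums += nums > nums
        val += nums
    a = [39 for offset in buf if buf > nums and nums > nums]
    if 15 >= val:
        log(a)
    else:
        a -= a % a
    nums += 12 * 31
    if 3 <= buf:
        val -= nums[val]
    return val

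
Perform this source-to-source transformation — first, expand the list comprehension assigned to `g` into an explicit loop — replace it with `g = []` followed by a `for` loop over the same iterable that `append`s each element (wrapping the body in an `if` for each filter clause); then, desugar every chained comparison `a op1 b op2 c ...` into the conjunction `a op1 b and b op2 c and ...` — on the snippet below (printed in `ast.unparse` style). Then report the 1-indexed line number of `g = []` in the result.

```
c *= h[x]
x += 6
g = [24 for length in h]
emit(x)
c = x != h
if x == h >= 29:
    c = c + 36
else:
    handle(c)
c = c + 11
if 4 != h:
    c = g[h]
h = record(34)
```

3

Transformed code:
c *= h[x]
x += 6
g = []
for length in h:
    g.append(24)
emit(x)
c = x != h
if x == h and h >= 29:
    c = c + 36
else:
    handle(c)
c = c + 11
if 4 != h:
    c = g[h]
h = record(34)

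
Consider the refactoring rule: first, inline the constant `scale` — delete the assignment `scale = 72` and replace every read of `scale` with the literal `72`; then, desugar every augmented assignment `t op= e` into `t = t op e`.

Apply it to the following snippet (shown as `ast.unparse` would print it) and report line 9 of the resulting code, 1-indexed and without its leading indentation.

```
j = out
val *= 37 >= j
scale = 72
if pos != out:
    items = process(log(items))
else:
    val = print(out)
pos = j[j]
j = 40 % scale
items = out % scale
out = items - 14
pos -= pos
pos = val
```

Transformed code:
j = out
val = val * (37 >= j)
if pos != out:
    items = process(log(items))
else:
    val = print(out)
pos = j[j]
j = 40 % 72
items = out % 72
out = items - 14
pos = pos - pos
pos = val

items = out % 72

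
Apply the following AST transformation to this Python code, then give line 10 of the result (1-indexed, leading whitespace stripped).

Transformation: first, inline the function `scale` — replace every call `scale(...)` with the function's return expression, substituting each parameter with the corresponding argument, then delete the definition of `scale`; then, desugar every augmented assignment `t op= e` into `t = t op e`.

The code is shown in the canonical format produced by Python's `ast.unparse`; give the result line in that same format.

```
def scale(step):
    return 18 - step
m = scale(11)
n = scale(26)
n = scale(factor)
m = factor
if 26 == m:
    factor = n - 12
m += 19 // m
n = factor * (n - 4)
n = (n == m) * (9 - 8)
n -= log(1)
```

n = n - log(1)

Transformed code:
m = 18 - 11
n = 18 - 26
n = 18 - factor
m = factor
if 26 == m:
    factor = n - 12
m = m + 19 // m
n = factor * (n - 4)
n = (n == m) * (9 - 8)
n = n - log(1)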